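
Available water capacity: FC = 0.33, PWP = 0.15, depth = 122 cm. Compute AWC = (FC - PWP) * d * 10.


AWC = (FC - PWP) * d * 10
AWC = (0.33 - 0.15) * 122 * 10
AWC = 0.1800 * 122 * 10

219.6000 mm


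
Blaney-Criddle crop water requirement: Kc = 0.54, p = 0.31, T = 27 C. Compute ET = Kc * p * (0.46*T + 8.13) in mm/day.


ET = Kc * p * (0.46*T + 8.13)
ET = 0.54 * 0.31 * (0.46*27 + 8.13)
ET = 0.54 * 0.31 * 20.5500

3.4401 mm/day


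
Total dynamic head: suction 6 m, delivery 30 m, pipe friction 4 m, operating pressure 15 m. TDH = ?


TDH = Hs + Hd + hf + Hp = 6 + 30 + 4 + 15 = 55

55 m


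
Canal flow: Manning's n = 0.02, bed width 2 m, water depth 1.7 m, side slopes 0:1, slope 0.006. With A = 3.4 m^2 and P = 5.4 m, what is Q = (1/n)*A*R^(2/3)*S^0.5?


R = A/P = 3.4/5.4 = 0.629630
Q = (1/0.02) * 3.4 * 0.629630^(2/3) * 0.006^0.5

9.6735 m^3/s


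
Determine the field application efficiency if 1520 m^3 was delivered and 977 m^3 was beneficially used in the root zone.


Ea = V_root / V_field * 100 = 977 / 1520 * 100 = 64.2763%

64.2763 %


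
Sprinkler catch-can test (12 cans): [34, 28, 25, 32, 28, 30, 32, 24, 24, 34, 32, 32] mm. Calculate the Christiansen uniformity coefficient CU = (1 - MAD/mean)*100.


mean = 29.583333 mm
MAD = 3.152778 mm
CU = (1 - 3.152778/29.583333)*100

89.3427 %


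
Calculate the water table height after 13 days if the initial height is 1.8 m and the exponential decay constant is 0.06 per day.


m = m0 * exp(-k*t)
m = 1.8 * exp(-0.06 * 13)
m = 1.8 * exp(-0.7800)

0.8251 m


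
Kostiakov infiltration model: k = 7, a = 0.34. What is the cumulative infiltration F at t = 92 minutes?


F = k * t^a = 7 * 92^0.34
F = 7 * 4.652516

32.5676 mm


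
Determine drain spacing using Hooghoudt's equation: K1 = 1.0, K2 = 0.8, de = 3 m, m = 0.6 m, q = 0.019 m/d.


S^2 = 8*K2*de*m/q + 4*K1*m^2/q
S^2 = 8*0.8*3*0.6/0.019 + 4*1.0*0.6^2/0.019
S = sqrt(682.1053)

26.1171 m


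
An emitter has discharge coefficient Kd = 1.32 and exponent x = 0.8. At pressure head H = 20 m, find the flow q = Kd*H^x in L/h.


q = Kd * H^x = 1.32 * 20^0.8 = 1.32 * 10.985605

14.5010 L/h


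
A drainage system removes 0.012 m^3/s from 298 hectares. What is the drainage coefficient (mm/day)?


DC = Q * 86400 / (A * 10000) * 1000
DC = 0.012 * 86400 / (298 * 10000) * 1000
DC = 1036800.0000 / 2980000

0.3479 mm/day


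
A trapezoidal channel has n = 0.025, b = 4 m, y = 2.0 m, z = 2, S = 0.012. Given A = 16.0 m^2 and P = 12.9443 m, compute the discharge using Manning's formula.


R = A/P = 16.0/12.9443 = 1.236065
Q = (1/0.025) * 16.0 * 1.236065^(2/3) * 0.012^0.5

80.7479 m^3/s


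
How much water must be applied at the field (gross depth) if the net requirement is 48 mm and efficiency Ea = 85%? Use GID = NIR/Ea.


Ea = 85% = 0.85
GID = NIR / Ea = 48 / 0.85 = 56.4706 mm

56.4706 mm


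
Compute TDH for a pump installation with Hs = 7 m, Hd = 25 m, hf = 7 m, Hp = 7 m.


TDH = Hs + Hd + hf + Hp = 7 + 25 + 7 + 7 = 46

46 m


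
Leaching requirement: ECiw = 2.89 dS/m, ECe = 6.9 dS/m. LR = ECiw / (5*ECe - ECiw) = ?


LR = ECiw / (5*ECe - ECiw)
LR = 2.89 / (5*6.9 - 2.89)
LR = 2.89 / 31.6100

0.0914


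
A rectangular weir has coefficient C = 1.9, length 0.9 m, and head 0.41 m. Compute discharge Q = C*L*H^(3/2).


Q = C * L * H^(3/2) = 1.9 * 0.9 * 0.41^1.5 = 1.9 * 0.9 * 0.262528

0.4489 m^3/s


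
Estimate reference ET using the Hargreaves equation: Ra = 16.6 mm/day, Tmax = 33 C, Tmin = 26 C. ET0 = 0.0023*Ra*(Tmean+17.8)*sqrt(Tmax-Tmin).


Tmean = (Tmax + Tmin)/2 = (33 + 26)/2 = 29.5
ET0 = 0.0023 * 16.6 * (29.5 + 17.8) * sqrt(33 - 26)
ET0 = 0.0023 * 16.6 * 47.3 * 2.645751

4.7780 mm/day


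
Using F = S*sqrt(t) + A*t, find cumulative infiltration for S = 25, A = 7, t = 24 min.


F = S*sqrt(t) + A*t
F = 25*sqrt(24) + 7*24
F = 25*4.898979 + 168

290.4745 mm


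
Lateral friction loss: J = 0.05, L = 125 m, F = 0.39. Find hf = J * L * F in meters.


hf = J * L * F = 0.05 * 125 * 0.39 = 2.4375 m

2.4375 m


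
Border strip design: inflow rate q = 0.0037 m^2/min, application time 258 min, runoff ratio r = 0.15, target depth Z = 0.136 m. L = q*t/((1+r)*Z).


L = q*t/((1+r)*Z)
L = 0.0037*258/((1+0.15)*0.136)
L = 0.9546/0.1564

6.1036 m


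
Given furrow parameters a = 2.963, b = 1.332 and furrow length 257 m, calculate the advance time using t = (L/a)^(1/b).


t = (L/a)^(1/b)
t = (257/2.963)^(1/1.332)
t = 86.736416^(1/1.332)

28.5172 min


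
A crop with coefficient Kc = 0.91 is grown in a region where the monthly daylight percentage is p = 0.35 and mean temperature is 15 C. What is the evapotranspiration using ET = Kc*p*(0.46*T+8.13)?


ET = Kc * p * (0.46*T + 8.13)
ET = 0.91 * 0.35 * (0.46*15 + 8.13)
ET = 0.91 * 0.35 * 15.0300

4.7871 mm/day


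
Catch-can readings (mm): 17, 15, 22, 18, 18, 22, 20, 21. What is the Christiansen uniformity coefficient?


mean = 19.125000 mm
MAD = 2.125000 mm
CU = (1 - 2.125000/19.125000)*100

88.8889 %


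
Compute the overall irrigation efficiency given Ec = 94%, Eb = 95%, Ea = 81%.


Ec = 0.94, Eb = 0.95, Ea = 0.81
E = 0.94 * 0.95 * 0.81 * 100 = 72.3330%

72.3330 %


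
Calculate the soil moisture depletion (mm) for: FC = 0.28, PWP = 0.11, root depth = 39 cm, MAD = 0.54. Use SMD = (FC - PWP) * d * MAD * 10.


SMD = (FC - PWP) * d * MAD * 10
SMD = (0.28 - 0.11) * 39 * 0.54 * 10
SMD = 0.1700 * 39 * 0.54 * 10

35.8020 mm


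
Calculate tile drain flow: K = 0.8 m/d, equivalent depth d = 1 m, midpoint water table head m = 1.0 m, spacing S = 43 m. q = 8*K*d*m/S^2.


q = 8*K*d*m/S^2
q = 8*0.8*1*1.0/43^2
q = 6.4000 / 1849

0.0035 m/d


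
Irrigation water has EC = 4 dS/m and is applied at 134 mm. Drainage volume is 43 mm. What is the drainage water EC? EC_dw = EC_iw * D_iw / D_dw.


EC_dw = EC_iw * D_iw / D_dw
EC_dw = 4 * 134 / 43
EC_dw = 536 / 43

12.4651 dS/m


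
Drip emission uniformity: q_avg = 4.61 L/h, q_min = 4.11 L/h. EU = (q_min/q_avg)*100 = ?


EU = (q_min/q_avg)*100 = (4.11/4.61)*100 = 89.1540%

89.1540 %


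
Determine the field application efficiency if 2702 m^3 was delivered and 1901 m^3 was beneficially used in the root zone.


Ea = V_root / V_field * 100 = 1901 / 2702 * 100 = 70.3553%

70.3553 %


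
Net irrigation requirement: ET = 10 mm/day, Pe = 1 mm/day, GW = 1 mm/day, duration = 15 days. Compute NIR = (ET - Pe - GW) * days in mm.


Daily deficit = ET - Pe - GW = 10 - 1 - 1 = 8 mm/day
NIR = 8 * 15 = 120 mm

120.0000 mm


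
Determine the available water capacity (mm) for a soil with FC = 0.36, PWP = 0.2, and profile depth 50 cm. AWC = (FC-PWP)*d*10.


AWC = (FC - PWP) * d * 10
AWC = (0.36 - 0.2) * 50 * 10
AWC = 0.1600 * 50 * 10

80.0000 mm


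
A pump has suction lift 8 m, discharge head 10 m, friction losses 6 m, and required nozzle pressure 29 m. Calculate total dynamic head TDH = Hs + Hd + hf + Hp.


TDH = Hs + Hd + hf + Hp = 8 + 10 + 6 + 29 = 53

53 m


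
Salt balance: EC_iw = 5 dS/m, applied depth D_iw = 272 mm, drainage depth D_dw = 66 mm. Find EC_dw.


EC_dw = EC_iw * D_iw / D_dw
EC_dw = 5 * 272 / 66
EC_dw = 1360 / 66

20.6061 dS/m


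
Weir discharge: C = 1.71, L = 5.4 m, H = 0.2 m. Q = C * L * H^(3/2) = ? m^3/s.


Q = C * L * H^(3/2) = 1.71 * 5.4 * 0.2^1.5 = 1.71 * 5.4 * 0.089443

0.8259 m^3/s


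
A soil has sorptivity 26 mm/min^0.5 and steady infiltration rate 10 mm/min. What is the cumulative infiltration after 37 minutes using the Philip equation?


F = S*sqrt(t) + A*t
F = 26*sqrt(37) + 10*37
F = 26*6.082763 + 370

528.1518 mm


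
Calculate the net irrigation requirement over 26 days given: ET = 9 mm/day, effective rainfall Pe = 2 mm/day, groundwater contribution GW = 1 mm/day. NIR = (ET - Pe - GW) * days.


Daily deficit = ET - Pe - GW = 9 - 2 - 1 = 6 mm/day
NIR = 6 * 26 = 156 mm

156.0000 mm


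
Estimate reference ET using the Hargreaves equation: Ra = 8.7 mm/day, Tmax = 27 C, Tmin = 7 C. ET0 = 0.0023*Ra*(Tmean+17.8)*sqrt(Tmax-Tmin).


Tmean = (Tmax + Tmin)/2 = (27 + 7)/2 = 17.0
ET0 = 0.0023 * 8.7 * (17.0 + 17.8) * sqrt(27 - 7)
ET0 = 0.0023 * 8.7 * 34.8 * 4.472136

3.1142 mm/day


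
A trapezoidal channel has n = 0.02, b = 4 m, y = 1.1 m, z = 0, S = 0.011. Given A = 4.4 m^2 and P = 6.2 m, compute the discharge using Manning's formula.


R = A/P = 4.4/6.2 = 0.709677
Q = (1/0.02) * 4.4 * 0.709677^(2/3) * 0.011^0.5

18.3580 m^3/s


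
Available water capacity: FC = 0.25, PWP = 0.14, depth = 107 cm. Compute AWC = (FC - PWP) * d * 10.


AWC = (FC - PWP) * d * 10
AWC = (0.25 - 0.14) * 107 * 10
AWC = 0.1100 * 107 * 10

117.7000 mm


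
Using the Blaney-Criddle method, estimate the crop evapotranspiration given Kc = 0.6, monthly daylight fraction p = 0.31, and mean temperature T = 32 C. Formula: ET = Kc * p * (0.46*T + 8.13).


ET = Kc * p * (0.46*T + 8.13)
ET = 0.6 * 0.31 * (0.46*32 + 8.13)
ET = 0.6 * 0.31 * 22.8500

4.2501 mm/day


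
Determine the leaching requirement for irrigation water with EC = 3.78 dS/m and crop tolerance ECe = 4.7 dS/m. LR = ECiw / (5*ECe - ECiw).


LR = ECiw / (5*ECe - ECiw)
LR = 3.78 / (5*4.7 - 3.78)
LR = 3.78 / 19.7200

0.1917


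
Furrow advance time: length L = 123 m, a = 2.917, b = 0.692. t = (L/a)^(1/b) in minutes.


t = (L/a)^(1/b)
t = (123/2.917)^(1/0.692)
t = 42.166610^(1/0.692)

222.9568 min


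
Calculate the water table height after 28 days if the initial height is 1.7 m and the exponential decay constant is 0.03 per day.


m = m0 * exp(-k*t)
m = 1.7 * exp(-0.03 * 28)
m = 1.7 * exp(-0.8400)

0.7339 m


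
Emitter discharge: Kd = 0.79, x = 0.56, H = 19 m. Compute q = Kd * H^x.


q = Kd * H^x = 0.79 * 19^0.56 = 0.79 * 5.201182

4.1089 L/h


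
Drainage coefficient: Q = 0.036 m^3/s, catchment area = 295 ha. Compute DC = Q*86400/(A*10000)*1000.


DC = Q * 86400 / (A * 10000) * 1000
DC = 0.036 * 86400 / (295 * 10000) * 1000
DC = 3110400.0000 / 2950000

1.0544 mm/day


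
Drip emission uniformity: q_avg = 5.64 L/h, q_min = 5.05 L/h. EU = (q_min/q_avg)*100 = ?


EU = (q_min/q_avg)*100 = (5.05/5.64)*100 = 89.5390%

89.5390 %


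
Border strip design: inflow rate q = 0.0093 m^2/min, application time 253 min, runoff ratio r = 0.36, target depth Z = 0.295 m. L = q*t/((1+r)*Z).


L = q*t/((1+r)*Z)
L = 0.0093*253/((1+0.36)*0.295)
L = 2.3529/0.4012

5.8647 m


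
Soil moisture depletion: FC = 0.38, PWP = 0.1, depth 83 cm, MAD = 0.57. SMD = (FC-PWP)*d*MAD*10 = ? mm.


SMD = (FC - PWP) * d * MAD * 10
SMD = (0.38 - 0.1) * 83 * 0.57 * 10
SMD = 0.2800 * 83 * 0.57 * 10

132.4680 mm


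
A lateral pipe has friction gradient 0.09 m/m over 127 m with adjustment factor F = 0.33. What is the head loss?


hf = J * L * F = 0.09 * 127 * 0.33 = 3.7719 m

3.7719 m


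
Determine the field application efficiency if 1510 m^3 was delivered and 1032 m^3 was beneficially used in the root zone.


Ea = V_root / V_field * 100 = 1032 / 1510 * 100 = 68.3444%

68.3444 %


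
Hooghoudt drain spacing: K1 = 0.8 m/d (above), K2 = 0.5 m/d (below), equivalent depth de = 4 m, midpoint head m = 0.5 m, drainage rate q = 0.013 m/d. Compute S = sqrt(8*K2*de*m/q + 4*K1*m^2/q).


S^2 = 8*K2*de*m/q + 4*K1*m^2/q
S^2 = 8*0.5*4*0.5/0.013 + 4*0.8*0.5^2/0.013
S = sqrt(676.9231)

26.0177 m


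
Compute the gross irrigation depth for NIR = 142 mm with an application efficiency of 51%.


Ea = 51% = 0.51
GID = NIR / Ea = 142 / 0.51 = 278.4314 mm

278.4314 mm


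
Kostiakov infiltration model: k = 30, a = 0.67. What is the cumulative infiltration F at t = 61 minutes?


F = k * t^a = 30 * 61^0.67
F = 30 * 15.709812

471.2944 mm


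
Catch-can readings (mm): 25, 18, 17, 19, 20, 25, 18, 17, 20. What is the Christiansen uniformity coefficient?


mean = 19.888889 mm
MAD = 2.320988 mm
CU = (1 - 2.320988/19.888889)*100

88.3302 %


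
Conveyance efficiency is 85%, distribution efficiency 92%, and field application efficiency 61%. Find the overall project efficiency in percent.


Ec = 0.85, Eb = 0.92, Ea = 0.61
E = 0.85 * 0.92 * 0.61 * 100 = 47.7020%

47.7020 %


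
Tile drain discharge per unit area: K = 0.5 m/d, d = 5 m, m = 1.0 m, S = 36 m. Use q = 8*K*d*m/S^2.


q = 8*K*d*m/S^2
q = 8*0.5*5*1.0/36^2
q = 20.0000 / 1296

0.0154 m/d


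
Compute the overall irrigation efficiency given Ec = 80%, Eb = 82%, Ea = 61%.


Ec = 0.8, Eb = 0.82, Ea = 0.61
E = 0.8 * 0.82 * 0.61 * 100 = 40.0160%

40.0160 %


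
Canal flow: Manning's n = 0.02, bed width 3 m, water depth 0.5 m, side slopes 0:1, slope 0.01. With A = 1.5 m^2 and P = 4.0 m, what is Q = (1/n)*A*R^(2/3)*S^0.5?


R = A/P = 1.5/4.0 = 0.375000
Q = (1/0.02) * 1.5 * 0.375000^(2/3) * 0.01^0.5

3.9002 m^3/s


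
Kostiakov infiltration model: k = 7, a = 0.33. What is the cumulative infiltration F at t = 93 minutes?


F = k * t^a = 7 * 93^0.33
F = 7 * 4.462717

31.2390 mm


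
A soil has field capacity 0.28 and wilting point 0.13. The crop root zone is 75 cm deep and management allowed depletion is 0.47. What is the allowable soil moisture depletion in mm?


SMD = (FC - PWP) * d * MAD * 10
SMD = (0.28 - 0.13) * 75 * 0.47 * 10
SMD = 0.1500 * 75 * 0.47 * 10

52.8750 mm


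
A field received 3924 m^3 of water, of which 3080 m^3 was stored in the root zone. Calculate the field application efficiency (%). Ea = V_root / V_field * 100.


Ea = V_root / V_field * 100 = 3080 / 3924 * 100 = 78.4913%

78.4913 %


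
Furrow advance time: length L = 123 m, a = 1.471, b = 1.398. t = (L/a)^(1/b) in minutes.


t = (L/a)^(1/b)
t = (123/1.471)^(1/1.398)
t = 83.616587^(1/1.398)

23.7154 min


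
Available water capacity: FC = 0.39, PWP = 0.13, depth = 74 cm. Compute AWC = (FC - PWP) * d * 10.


AWC = (FC - PWP) * d * 10
AWC = (0.39 - 0.13) * 74 * 10
AWC = 0.2600 * 74 * 10

192.4000 mm


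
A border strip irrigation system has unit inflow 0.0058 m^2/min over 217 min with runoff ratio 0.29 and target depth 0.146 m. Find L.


L = q*t/((1+r)*Z)
L = 0.0058*217/((1+0.29)*0.146)
L = 1.2586/0.18834

6.6826 m


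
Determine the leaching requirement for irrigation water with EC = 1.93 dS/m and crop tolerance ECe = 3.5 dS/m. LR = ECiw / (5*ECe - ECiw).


LR = ECiw / (5*ECe - ECiw)
LR = 1.93 / (5*3.5 - 1.93)
LR = 1.93 / 15.5700

0.1240


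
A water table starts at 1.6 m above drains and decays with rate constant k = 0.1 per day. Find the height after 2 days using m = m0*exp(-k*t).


m = m0 * exp(-k*t)
m = 1.6 * exp(-0.1 * 2)
m = 1.6 * exp(-0.2000)

1.3100 m


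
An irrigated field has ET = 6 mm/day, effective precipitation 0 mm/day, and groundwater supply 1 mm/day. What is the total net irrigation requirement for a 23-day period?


Daily deficit = ET - Pe - GW = 6 - 0 - 1 = 5 mm/day
NIR = 5 * 23 = 115 mm

115.0000 mm


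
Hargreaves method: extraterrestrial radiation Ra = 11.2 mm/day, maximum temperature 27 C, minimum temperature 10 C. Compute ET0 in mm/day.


Tmean = (Tmax + Tmin)/2 = (27 + 10)/2 = 18.5
ET0 = 0.0023 * 11.2 * (18.5 + 17.8) * sqrt(27 - 10)
ET0 = 0.0023 * 11.2 * 36.3 * 4.123106

3.8555 mm/day


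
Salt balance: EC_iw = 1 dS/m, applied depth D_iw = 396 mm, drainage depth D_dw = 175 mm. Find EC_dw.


EC_dw = EC_iw * D_iw / D_dw
EC_dw = 1 * 396 / 175
EC_dw = 396 / 175

2.2629 dS/m


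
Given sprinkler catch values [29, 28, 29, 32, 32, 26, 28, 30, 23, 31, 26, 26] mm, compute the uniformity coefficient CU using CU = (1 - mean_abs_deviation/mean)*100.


mean = 28.333333 mm
MAD = 2.166667 mm
CU = (1 - 2.166667/28.333333)*100

92.3529 %


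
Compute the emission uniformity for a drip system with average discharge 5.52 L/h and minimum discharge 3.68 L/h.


EU = (q_min/q_avg)*100 = (3.68/5.52)*100 = 66.6667%

66.6667 %


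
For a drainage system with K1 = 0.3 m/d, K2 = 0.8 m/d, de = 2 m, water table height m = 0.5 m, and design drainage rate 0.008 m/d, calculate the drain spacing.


S^2 = 8*K2*de*m/q + 4*K1*m^2/q
S^2 = 8*0.8*2*0.5/0.008 + 4*0.3*0.5^2/0.008
S = sqrt(837.5000)

28.9396 m


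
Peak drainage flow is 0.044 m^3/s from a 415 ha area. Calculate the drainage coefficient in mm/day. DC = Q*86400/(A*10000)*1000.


DC = Q * 86400 / (A * 10000) * 1000
DC = 0.044 * 86400 / (415 * 10000) * 1000
DC = 3801600.0000 / 4150000

0.9160 mm/day


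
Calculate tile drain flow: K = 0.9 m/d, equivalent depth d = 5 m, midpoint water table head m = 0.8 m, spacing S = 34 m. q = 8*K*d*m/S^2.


q = 8*K*d*m/S^2
q = 8*0.9*5*0.8/34^2
q = 28.8000 / 1156

0.0249 m/d


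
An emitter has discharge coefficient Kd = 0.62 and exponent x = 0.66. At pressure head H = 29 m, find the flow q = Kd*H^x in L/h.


q = Kd * H^x = 0.62 * 29^0.66 = 0.62 * 9.229596

5.7223 L/h


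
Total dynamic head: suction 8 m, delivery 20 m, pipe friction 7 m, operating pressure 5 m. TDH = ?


TDH = Hs + Hd + hf + Hp = 8 + 20 + 7 + 5 = 40

40 m


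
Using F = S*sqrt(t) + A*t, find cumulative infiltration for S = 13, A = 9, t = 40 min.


F = S*sqrt(t) + A*t
F = 13*sqrt(40) + 9*40
F = 13*6.324555 + 360

442.2192 mm


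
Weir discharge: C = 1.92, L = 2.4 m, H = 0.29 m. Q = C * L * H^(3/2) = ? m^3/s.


Q = C * L * H^(3/2) = 1.92 * 2.4 * 0.29^1.5 = 1.92 * 2.4 * 0.156170

0.7196 m^3/s


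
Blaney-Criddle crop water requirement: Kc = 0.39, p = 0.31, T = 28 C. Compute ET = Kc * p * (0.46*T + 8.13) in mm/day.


ET = Kc * p * (0.46*T + 8.13)
ET = 0.39 * 0.31 * (0.46*28 + 8.13)
ET = 0.39 * 0.31 * 21.0100

2.5401 mm/day


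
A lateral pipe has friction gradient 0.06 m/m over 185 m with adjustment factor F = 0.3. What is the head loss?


hf = J * L * F = 0.06 * 185 * 0.3 = 3.3300 m

3.3300 m


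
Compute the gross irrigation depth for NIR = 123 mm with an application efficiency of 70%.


Ea = 70% = 0.7
GID = NIR / Ea = 123 / 0.7 = 175.7143 mm

175.7143 mm


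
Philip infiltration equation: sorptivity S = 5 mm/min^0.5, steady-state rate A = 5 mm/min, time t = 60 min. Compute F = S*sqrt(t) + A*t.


F = S*sqrt(t) + A*t
F = 5*sqrt(60) + 5*60
F = 5*7.745967 + 300

338.7298 mm


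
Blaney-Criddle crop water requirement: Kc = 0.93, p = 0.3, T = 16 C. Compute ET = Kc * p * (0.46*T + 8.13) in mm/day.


ET = Kc * p * (0.46*T + 8.13)
ET = 0.93 * 0.3 * (0.46*16 + 8.13)
ET = 0.93 * 0.3 * 15.4900

4.3217 mm/day


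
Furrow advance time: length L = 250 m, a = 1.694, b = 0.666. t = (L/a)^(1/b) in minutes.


t = (L/a)^(1/b)
t = (250/1.694)^(1/0.666)
t = 147.579693^(1/0.666)

1806.3284 min


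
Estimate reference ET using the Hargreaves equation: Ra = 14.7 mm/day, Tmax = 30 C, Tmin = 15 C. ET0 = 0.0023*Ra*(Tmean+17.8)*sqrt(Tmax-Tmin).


Tmean = (Tmax + Tmin)/2 = (30 + 15)/2 = 22.5
ET0 = 0.0023 * 14.7 * (22.5 + 17.8) * sqrt(30 - 15)
ET0 = 0.0023 * 14.7 * 40.3 * 3.872983

5.2771 mm/day


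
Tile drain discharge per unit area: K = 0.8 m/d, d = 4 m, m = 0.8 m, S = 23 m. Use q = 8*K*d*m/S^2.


q = 8*K*d*m/S^2
q = 8*0.8*4*0.8/23^2
q = 20.4800 / 529

0.0387 m/d


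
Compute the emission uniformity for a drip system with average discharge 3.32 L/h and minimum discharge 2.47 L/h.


EU = (q_min/q_avg)*100 = (2.47/3.32)*100 = 74.3976%

74.3976 %


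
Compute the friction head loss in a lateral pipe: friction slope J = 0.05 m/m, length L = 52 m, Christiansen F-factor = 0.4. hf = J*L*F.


hf = J * L * F = 0.05 * 52 * 0.4 = 1.0400 m

1.0400 m


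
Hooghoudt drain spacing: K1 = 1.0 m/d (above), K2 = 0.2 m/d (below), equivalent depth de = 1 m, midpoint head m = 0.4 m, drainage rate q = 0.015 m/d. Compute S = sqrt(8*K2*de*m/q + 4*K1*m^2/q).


S^2 = 8*K2*de*m/q + 4*K1*m^2/q
S^2 = 8*0.2*1*0.4/0.015 + 4*1.0*0.4^2/0.015
S = sqrt(85.3333)

9.2376 m


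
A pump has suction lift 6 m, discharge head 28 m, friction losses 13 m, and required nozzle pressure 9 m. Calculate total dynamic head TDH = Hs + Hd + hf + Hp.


TDH = Hs + Hd + hf + Hp = 6 + 28 + 13 + 9 = 56

56 m


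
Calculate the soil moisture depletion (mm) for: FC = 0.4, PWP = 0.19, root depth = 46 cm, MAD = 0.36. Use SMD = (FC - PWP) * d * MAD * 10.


SMD = (FC - PWP) * d * MAD * 10
SMD = (0.4 - 0.19) * 46 * 0.36 * 10
SMD = 0.2100 * 46 * 0.36 * 10

34.7760 mm


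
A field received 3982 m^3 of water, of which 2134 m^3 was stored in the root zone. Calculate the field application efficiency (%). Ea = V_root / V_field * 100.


Ea = V_root / V_field * 100 = 2134 / 3982 * 100 = 53.5912%

53.5912 %


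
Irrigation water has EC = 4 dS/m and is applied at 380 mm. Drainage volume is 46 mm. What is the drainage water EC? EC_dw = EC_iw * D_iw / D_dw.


EC_dw = EC_iw * D_iw / D_dw
EC_dw = 4 * 380 / 46
EC_dw = 1520 / 46

33.0435 dS/m


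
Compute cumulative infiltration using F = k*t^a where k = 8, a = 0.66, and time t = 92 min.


F = k * t^a = 8 * 92^0.66
F = 8 * 19.774248

158.1940 mm


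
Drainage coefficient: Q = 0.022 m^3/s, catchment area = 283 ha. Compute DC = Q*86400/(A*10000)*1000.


DC = Q * 86400 / (A * 10000) * 1000
DC = 0.022 * 86400 / (283 * 10000) * 1000
DC = 1900800.0000 / 2830000

0.6717 mm/day


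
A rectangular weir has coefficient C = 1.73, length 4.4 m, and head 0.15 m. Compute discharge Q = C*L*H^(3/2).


Q = C * L * H^(3/2) = 1.73 * 4.4 * 0.15^1.5 = 1.73 * 4.4 * 0.058095

0.4422 m^3/s


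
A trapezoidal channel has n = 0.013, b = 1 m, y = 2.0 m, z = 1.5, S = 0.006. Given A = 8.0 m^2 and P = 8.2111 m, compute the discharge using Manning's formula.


R = A/P = 8.0/8.2111 = 0.974291
Q = (1/0.013) * 8.0 * 0.974291^(2/3) * 0.006^0.5

46.8470 m^3/s


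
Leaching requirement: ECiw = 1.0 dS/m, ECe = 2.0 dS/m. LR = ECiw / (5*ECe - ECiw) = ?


LR = ECiw / (5*ECe - ECiw)
LR = 1.0 / (5*2.0 - 1.0)
LR = 1.0 / 9.0000

0.1111


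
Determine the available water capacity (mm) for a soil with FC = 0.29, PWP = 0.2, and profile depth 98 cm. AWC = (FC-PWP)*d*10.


AWC = (FC - PWP) * d * 10
AWC = (0.29 - 0.2) * 98 * 10
AWC = 0.0900 * 98 * 10

88.2000 mm


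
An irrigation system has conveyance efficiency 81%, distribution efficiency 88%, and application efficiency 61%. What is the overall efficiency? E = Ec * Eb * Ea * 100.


Ec = 0.81, Eb = 0.88, Ea = 0.61
E = 0.81 * 0.88 * 0.61 * 100 = 43.4808%

43.4808 %


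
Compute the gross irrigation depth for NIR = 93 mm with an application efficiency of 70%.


Ea = 70% = 0.7
GID = NIR / Ea = 93 / 0.7 = 132.8571 mm

132.8571 mm


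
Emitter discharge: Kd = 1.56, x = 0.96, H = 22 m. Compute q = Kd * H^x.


q = Kd * H^x = 1.56 * 22^0.96 = 1.56 * 19.441321

30.3285 L/h


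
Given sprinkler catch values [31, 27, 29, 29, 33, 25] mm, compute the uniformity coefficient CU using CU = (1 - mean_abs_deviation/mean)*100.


mean = 29.000000 mm
MAD = 2.000000 mm
CU = (1 - 2.000000/29.000000)*100

93.1034 %


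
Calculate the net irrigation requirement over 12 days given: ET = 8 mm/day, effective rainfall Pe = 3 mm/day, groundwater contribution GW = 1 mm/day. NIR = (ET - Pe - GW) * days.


Daily deficit = ET - Pe - GW = 8 - 3 - 1 = 4 mm/day
NIR = 4 * 12 = 48 mm

48.0000 mm


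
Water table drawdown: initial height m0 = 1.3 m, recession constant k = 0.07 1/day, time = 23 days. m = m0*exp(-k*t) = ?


m = m0 * exp(-k*t)
m = 1.3 * exp(-0.07 * 23)
m = 1.3 * exp(-1.6100)

0.2599 m


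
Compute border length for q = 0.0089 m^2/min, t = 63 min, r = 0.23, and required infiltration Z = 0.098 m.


L = q*t/((1+r)*Z)
L = 0.0089*63/((1+0.23)*0.098)
L = 0.5607/0.12054

4.6516 m


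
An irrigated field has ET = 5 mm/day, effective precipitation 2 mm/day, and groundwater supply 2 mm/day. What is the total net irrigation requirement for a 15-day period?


Daily deficit = ET - Pe - GW = 5 - 2 - 2 = 1 mm/day
NIR = 1 * 15 = 15 mm

15.0000 mm


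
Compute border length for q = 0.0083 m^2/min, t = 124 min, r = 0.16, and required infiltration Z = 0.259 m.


L = q*t/((1+r)*Z)
L = 0.0083*124/((1+0.16)*0.259)
L = 1.0292/0.30044

3.4256 m


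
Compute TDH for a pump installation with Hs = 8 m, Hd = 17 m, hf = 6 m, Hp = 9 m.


TDH = Hs + Hd + hf + Hp = 8 + 17 + 6 + 9 = 40

40 m


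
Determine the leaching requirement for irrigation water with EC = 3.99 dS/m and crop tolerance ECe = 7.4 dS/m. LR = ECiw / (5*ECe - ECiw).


LR = ECiw / (5*ECe - ECiw)
LR = 3.99 / (5*7.4 - 3.99)
LR = 3.99 / 33.0100

0.1209


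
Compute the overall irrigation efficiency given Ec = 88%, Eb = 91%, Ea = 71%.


Ec = 0.88, Eb = 0.91, Ea = 0.71
E = 0.88 * 0.91 * 0.71 * 100 = 56.8568%

56.8568 %


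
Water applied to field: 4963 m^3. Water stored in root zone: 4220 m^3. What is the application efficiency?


Ea = V_root / V_field * 100 = 4220 / 4963 * 100 = 85.0292%

85.0292 %


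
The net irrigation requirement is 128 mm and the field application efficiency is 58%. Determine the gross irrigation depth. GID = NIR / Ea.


Ea = 58% = 0.58
GID = NIR / Ea = 128 / 0.58 = 220.6897 mm

220.6897 mm


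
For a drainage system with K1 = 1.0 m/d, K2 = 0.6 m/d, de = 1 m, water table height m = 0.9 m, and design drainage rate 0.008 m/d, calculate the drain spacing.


S^2 = 8*K2*de*m/q + 4*K1*m^2/q
S^2 = 8*0.6*1*0.9/0.008 + 4*1.0*0.9^2/0.008
S = sqrt(945.0000)

30.7409 m


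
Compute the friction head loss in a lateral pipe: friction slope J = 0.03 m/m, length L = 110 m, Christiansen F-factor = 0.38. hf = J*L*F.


hf = J * L * F = 0.03 * 110 * 0.38 = 1.2540 m

1.2540 m


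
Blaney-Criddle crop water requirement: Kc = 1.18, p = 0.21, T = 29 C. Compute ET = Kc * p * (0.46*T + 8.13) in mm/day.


ET = Kc * p * (0.46*T + 8.13)
ET = 1.18 * 0.21 * (0.46*29 + 8.13)
ET = 1.18 * 0.21 * 21.4700

5.3203 mm/day


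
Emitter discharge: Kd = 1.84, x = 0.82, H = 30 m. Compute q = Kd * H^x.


q = Kd * H^x = 1.84 * 30^0.82 = 1.84 * 16.264452

29.9266 L/h


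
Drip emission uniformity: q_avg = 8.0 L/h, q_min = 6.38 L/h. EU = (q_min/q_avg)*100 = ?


EU = (q_min/q_avg)*100 = (6.38/8.0)*100 = 79.7500%

79.7500 %


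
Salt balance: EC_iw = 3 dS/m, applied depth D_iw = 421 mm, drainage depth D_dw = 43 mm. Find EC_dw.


EC_dw = EC_iw * D_iw / D_dw
EC_dw = 3 * 421 / 43
EC_dw = 1263 / 43

29.3721 dS/m


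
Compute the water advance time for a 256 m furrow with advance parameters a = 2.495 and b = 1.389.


t = (L/a)^(1/b)
t = (256/2.495)^(1/1.389)
t = 102.605210^(1/1.389)

28.0496 min


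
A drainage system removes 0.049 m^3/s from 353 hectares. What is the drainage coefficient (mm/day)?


DC = Q * 86400 / (A * 10000) * 1000
DC = 0.049 * 86400 / (353 * 10000) * 1000
DC = 4233600.0000 / 3530000

1.1993 mm/day


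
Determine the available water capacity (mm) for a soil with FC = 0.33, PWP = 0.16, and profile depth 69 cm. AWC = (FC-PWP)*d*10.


AWC = (FC - PWP) * d * 10
AWC = (0.33 - 0.16) * 69 * 10
AWC = 0.1700 * 69 * 10

117.3000 mm


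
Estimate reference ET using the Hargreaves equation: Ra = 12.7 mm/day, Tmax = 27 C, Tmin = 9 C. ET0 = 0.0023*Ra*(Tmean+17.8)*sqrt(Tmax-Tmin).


Tmean = (Tmax + Tmin)/2 = (27 + 9)/2 = 18.0
ET0 = 0.0023 * 12.7 * (18.0 + 17.8) * sqrt(27 - 9)
ET0 = 0.0023 * 12.7 * 35.8 * 4.242641

4.4366 mm/day


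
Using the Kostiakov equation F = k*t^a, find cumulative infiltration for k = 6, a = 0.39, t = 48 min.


F = k * t^a = 6 * 48^0.39
F = 6 * 4.525682

27.1541 mm


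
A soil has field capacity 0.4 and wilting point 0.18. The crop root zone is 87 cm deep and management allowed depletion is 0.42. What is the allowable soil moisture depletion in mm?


SMD = (FC - PWP) * d * MAD * 10
SMD = (0.4 - 0.18) * 87 * 0.42 * 10
SMD = 0.2200 * 87 * 0.42 * 10

80.3880 mm


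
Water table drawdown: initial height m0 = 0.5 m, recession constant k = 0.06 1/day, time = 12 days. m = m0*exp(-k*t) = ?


m = m0 * exp(-k*t)
m = 0.5 * exp(-0.06 * 12)
m = 0.5 * exp(-0.7200)

0.2434 m


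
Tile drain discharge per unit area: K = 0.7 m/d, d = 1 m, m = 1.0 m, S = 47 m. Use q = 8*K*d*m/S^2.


q = 8*K*d*m/S^2
q = 8*0.7*1*1.0/47^2
q = 5.6000 / 2209

0.0025 m/d


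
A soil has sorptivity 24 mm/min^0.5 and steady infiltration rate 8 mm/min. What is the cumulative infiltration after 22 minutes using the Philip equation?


F = S*sqrt(t) + A*t
F = 24*sqrt(22) + 8*22
F = 24*4.690416 + 176

288.5700 mm


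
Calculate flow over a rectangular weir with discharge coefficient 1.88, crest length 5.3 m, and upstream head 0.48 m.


Q = C * L * H^(3/2) = 1.88 * 5.3 * 0.48^1.5 = 1.88 * 5.3 * 0.332554

3.3136 m^3/s


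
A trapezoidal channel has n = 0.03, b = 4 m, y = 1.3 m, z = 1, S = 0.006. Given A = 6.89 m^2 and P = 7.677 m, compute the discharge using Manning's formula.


R = A/P = 6.89/7.677 = 0.897486
Q = (1/0.03) * 6.89 * 0.897486^(2/3) * 0.006^0.5

16.5523 m^3/s


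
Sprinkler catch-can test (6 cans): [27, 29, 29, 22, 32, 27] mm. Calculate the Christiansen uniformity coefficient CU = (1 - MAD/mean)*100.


mean = 27.666667 mm
MAD = 2.333333 mm
CU = (1 - 2.333333/27.666667)*100

91.5663 %


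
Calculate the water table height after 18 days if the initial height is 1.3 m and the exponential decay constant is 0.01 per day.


m = m0 * exp(-k*t)
m = 1.3 * exp(-0.01 * 18)
m = 1.3 * exp(-0.1800)

1.0859 m


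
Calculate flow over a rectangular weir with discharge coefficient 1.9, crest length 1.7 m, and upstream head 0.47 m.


Q = C * L * H^(3/2) = 1.9 * 1.7 * 0.47^1.5 = 1.9 * 1.7 * 0.322216

1.0408 m^3/s


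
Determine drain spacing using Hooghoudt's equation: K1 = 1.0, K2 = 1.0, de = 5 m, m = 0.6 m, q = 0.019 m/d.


S^2 = 8*K2*de*m/q + 4*K1*m^2/q
S^2 = 8*1.0*5*0.6/0.019 + 4*1.0*0.6^2/0.019
S = sqrt(1338.9474)

36.5916 m


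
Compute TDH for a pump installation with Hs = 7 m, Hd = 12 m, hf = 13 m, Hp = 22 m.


TDH = Hs + Hd + hf + Hp = 7 + 12 + 13 + 22 = 54

54 m


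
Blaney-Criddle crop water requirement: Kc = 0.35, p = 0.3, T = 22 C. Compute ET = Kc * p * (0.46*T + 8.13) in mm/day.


ET = Kc * p * (0.46*T + 8.13)
ET = 0.35 * 0.3 * (0.46*22 + 8.13)
ET = 0.35 * 0.3 * 18.2500

1.9163 mm/day


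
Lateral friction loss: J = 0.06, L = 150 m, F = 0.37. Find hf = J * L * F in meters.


hf = J * L * F = 0.06 * 150 * 0.37 = 3.3300 m

3.3300 m


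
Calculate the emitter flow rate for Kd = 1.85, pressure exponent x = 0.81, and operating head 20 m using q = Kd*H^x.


q = Kd * H^x = 1.85 * 20^0.81 = 1.85 * 11.319684

20.9414 L/h


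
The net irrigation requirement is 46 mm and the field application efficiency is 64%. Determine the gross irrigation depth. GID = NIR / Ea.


Ea = 64% = 0.64
GID = NIR / Ea = 46 / 0.64 = 71.8750 mm

71.8750 mm


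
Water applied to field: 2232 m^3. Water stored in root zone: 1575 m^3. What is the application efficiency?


Ea = V_root / V_field * 100 = 1575 / 2232 * 100 = 70.5645%

70.5645 %


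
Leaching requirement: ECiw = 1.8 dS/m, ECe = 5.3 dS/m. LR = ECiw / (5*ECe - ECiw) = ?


LR = ECiw / (5*ECe - ECiw)
LR = 1.8 / (5*5.3 - 1.8)
LR = 1.8 / 24.7000

0.0729


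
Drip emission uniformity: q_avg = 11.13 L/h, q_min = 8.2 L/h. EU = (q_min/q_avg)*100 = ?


EU = (q_min/q_avg)*100 = (8.2/11.13)*100 = 73.6748%

73.6748 %


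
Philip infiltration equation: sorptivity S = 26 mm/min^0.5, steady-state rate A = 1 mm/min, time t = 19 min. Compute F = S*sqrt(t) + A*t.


F = S*sqrt(t) + A*t
F = 26*sqrt(19) + 1*19
F = 26*4.358899 + 19

132.3314 mm


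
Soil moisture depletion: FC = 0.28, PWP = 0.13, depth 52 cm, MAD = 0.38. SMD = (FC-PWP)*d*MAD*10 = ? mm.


SMD = (FC - PWP) * d * MAD * 10
SMD = (0.28 - 0.13) * 52 * 0.38 * 10
SMD = 0.1500 * 52 * 0.38 * 10

29.6400 mm


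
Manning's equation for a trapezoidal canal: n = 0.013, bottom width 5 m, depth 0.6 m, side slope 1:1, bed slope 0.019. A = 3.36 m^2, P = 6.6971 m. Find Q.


R = A/P = 3.36/6.6971 = 0.501710
Q = (1/0.013) * 3.36 * 0.501710^(2/3) * 0.019^0.5

22.4944 m^3/s


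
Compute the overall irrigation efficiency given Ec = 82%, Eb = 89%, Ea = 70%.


Ec = 0.82, Eb = 0.89, Ea = 0.7
E = 0.82 * 0.89 * 0.7 * 100 = 51.0860%

51.0860 %


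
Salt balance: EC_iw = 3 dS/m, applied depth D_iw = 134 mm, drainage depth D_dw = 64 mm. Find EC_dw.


EC_dw = EC_iw * D_iw / D_dw
EC_dw = 3 * 134 / 64
EC_dw = 402 / 64

6.2812 dS/m


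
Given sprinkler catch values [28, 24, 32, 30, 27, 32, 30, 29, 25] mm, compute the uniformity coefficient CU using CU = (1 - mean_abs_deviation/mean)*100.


mean = 28.555556 mm
MAD = 2.271605 mm
CU = (1 - 2.271605/28.555556)*100

92.0450 %


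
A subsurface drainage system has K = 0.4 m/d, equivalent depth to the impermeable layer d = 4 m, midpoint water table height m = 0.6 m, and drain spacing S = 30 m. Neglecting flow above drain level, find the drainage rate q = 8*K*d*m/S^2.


q = 8*K*d*m/S^2
q = 8*0.4*4*0.6/30^2
q = 7.6800 / 900

0.0085 m/d


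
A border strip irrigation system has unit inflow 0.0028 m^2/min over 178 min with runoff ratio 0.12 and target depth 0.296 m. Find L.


L = q*t/((1+r)*Z)
L = 0.0028*178/((1+0.12)*0.296)
L = 0.4984/0.33152

1.5034 m


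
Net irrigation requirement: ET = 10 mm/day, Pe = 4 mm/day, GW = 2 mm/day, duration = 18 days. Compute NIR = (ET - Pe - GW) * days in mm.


Daily deficit = ET - Pe - GW = 10 - 4 - 2 = 4 mm/day
NIR = 4 * 18 = 72 mm

72.0000 mm


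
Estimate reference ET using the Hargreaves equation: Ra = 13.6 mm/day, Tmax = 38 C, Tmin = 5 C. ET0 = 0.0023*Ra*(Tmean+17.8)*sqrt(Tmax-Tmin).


Tmean = (Tmax + Tmin)/2 = (38 + 5)/2 = 21.5
ET0 = 0.0023 * 13.6 * (21.5 + 17.8) * sqrt(38 - 5)
ET0 = 0.0023 * 13.6 * 39.3 * 5.744563

7.0618 mm/day


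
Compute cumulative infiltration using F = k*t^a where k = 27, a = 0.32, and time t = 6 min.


F = k * t^a = 27 * 6^0.32
F = 27 * 1.774224

47.9040 mm


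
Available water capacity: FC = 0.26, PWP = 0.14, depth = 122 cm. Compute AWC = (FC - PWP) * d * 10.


AWC = (FC - PWP) * d * 10
AWC = (0.26 - 0.14) * 122 * 10
AWC = 0.1200 * 122 * 10

146.4000 mm


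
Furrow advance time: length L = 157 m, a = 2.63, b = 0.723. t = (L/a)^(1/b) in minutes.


t = (L/a)^(1/b)
t = (157/2.63)^(1/0.723)
t = 59.695817^(1/0.723)

285.9920 min


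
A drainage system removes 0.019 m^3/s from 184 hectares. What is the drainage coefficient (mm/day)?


DC = Q * 86400 / (A * 10000) * 1000
DC = 0.019 * 86400 / (184 * 10000) * 1000
DC = 1641600.0000 / 1840000

0.8922 mm/day


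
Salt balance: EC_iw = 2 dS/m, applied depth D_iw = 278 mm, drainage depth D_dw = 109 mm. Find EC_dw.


EC_dw = EC_iw * D_iw / D_dw
EC_dw = 2 * 278 / 109
EC_dw = 556 / 109

5.1009 dS/m


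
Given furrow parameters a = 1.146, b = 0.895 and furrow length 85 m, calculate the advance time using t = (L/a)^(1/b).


t = (L/a)^(1/b)
t = (85/1.146)^(1/0.895)
t = 74.171030^(1/0.895)

122.9270 min


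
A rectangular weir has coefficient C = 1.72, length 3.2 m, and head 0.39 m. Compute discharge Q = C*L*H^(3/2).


Q = C * L * H^(3/2) = 1.72 * 3.2 * 0.39^1.5 = 1.72 * 3.2 * 0.243555

1.3405 m^3/s


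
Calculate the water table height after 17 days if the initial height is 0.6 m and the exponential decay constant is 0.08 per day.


m = m0 * exp(-k*t)
m = 0.6 * exp(-0.08 * 17)
m = 0.6 * exp(-1.3600)

0.1540 m


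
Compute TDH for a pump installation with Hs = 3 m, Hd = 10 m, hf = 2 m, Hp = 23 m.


TDH = Hs + Hd + hf + Hp = 3 + 10 + 2 + 23 = 38

38 m


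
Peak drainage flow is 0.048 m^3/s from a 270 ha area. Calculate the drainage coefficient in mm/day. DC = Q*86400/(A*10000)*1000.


DC = Q * 86400 / (A * 10000) * 1000
DC = 0.048 * 86400 / (270 * 10000) * 1000
DC = 4147200.0000 / 2700000

1.5360 mm/day


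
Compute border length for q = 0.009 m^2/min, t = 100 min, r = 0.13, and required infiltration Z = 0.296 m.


L = q*t/((1+r)*Z)
L = 0.009*100/((1+0.13)*0.296)
L = 0.9/0.33448

2.6907 m


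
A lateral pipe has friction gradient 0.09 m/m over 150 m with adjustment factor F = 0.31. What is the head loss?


hf = J * L * F = 0.09 * 150 * 0.31 = 4.1850 m

4.1850 m


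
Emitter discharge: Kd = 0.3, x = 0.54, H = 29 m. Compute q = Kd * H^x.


q = Kd * H^x = 0.3 * 29^0.54 = 0.3 * 6.161620

1.8485 L/h


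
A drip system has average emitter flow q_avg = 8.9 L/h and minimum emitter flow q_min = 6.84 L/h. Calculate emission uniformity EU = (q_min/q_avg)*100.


EU = (q_min/q_avg)*100 = (6.84/8.9)*100 = 76.8539%

76.8539 %


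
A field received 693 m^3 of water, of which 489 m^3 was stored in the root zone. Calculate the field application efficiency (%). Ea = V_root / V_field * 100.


Ea = V_root / V_field * 100 = 489 / 693 * 100 = 70.5628%

70.5628 %


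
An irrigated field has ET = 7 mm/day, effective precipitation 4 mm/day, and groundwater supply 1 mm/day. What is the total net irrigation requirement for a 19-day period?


Daily deficit = ET - Pe - GW = 7 - 4 - 1 = 2 mm/day
NIR = 2 * 19 = 38 mm

38.0000 mm


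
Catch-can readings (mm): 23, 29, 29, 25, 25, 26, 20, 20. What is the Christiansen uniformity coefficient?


mean = 24.625000 mm
MAD = 2.718750 mm
CU = (1 - 2.718750/24.625000)*100

88.9594 %


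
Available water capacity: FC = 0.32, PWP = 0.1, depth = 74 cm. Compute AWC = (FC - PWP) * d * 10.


AWC = (FC - PWP) * d * 10
AWC = (0.32 - 0.1) * 74 * 10
AWC = 0.2200 * 74 * 10

162.8000 mm


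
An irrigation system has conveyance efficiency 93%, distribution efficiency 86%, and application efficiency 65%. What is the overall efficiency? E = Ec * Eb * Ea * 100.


Ec = 0.93, Eb = 0.86, Ea = 0.65
E = 0.93 * 0.86 * 0.65 * 100 = 51.9870%

51.9870 %


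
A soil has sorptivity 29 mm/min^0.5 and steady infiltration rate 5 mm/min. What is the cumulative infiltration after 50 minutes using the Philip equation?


F = S*sqrt(t) + A*t
F = 29*sqrt(50) + 5*50
F = 29*7.071068 + 250

455.0610 mm


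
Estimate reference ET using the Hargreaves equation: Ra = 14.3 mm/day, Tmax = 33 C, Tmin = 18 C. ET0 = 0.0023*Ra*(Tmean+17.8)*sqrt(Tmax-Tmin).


Tmean = (Tmax + Tmin)/2 = (33 + 18)/2 = 25.5
ET0 = 0.0023 * 14.3 * (25.5 + 17.8) * sqrt(33 - 18)
ET0 = 0.0023 * 14.3 * 43.3 * 3.872983

5.5157 mm/day


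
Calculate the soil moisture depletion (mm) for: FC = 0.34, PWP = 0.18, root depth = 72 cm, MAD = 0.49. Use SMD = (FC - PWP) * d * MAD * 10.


SMD = (FC - PWP) * d * MAD * 10
SMD = (0.34 - 0.18) * 72 * 0.49 * 10
SMD = 0.1600 * 72 * 0.49 * 10

56.4480 mm


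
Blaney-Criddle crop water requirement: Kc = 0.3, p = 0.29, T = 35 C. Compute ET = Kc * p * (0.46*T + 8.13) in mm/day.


ET = Kc * p * (0.46*T + 8.13)
ET = 0.3 * 0.29 * (0.46*35 + 8.13)
ET = 0.3 * 0.29 * 24.2300

2.1080 mm/day


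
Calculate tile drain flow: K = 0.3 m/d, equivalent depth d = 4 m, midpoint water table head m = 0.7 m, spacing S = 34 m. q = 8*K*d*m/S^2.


q = 8*K*d*m/S^2
q = 8*0.3*4*0.7/34^2
q = 6.7200 / 1156

0.0058 m/d


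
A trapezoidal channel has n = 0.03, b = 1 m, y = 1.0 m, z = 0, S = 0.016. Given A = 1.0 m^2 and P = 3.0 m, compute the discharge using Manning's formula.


R = A/P = 1.0/3.0 = 0.333333
Q = (1/0.03) * 1.0 * 0.333333^(2/3) * 0.016^0.5

2.0270 m^3/s


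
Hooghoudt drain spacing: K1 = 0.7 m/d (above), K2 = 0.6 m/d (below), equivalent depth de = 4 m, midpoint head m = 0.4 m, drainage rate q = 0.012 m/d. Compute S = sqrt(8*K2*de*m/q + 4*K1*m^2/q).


S^2 = 8*K2*de*m/q + 4*K1*m^2/q
S^2 = 8*0.6*4*0.4/0.012 + 4*0.7*0.4^2/0.012
S = sqrt(677.3333)

26.0256 m


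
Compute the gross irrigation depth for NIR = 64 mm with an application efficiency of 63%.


Ea = 63% = 0.63
GID = NIR / Ea = 64 / 0.63 = 101.5873 mm

101.5873 mm


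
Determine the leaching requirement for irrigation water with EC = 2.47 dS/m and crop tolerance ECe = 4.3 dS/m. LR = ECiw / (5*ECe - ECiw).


LR = ECiw / (5*ECe - ECiw)
LR = 2.47 / (5*4.3 - 2.47)
LR = 2.47 / 19.0300

0.1298


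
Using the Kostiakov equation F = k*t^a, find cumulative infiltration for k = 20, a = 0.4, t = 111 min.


F = k * t^a = 20 * 111^0.4
F = 20 * 6.578535

131.5707 mm
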